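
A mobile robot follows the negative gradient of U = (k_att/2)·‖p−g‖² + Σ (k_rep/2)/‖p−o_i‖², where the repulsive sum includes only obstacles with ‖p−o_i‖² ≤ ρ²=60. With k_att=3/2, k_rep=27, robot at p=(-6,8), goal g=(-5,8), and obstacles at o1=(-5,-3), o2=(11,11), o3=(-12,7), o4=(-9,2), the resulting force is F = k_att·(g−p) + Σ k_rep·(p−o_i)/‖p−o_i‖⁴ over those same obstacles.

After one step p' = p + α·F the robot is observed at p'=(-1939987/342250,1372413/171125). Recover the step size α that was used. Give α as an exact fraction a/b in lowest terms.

F_att = 3/2·(g−p) = 3/2·(1,0) = (1.5000,0.0000)
o1: d²=122 > ρ²=60 → inactive
o2: d²=298 > ρ²=60 → inactive
o3: d²=37 ≤ ρ²=60; F_rep = 27·(6,1)/37² = (0.1183,0.0197)
o4: d²=45 ≤ ρ²=60; F_rep = 27·(3,6)/45² = (0.0400,0.0800)
F = F_att + ΣF_rep = (1.6583,0.0997)
Δp = p'−p = (0.3317,0.0199); α = Δx/Fx = (113513/342250) / (113513/68450) = 1/5
check: Δy/Fy = (3413/171125) / (3413/34225) = 1/5 ✓

α = 1/5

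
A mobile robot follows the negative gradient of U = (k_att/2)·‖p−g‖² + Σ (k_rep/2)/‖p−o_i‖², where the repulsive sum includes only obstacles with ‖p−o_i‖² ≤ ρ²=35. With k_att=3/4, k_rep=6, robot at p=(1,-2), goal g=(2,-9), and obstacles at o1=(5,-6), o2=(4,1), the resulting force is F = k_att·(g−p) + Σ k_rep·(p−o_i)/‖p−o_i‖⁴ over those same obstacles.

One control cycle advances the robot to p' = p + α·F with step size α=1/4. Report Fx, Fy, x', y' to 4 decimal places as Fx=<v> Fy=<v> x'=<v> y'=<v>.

F_att = 3/4·(g−p) = 3/4·(1,-7) = (0.7500,-5.2500)
o1: d²=32 ≤ ρ²=35; F_rep = 6·(-4,4)/32² = (-0.0234,0.0234)
o2: d²=18 ≤ ρ²=35; F_rep = 6·(-3,-3)/18² = (-0.0556,-0.0556)
F = F_att + ΣF_rep = (0.6710,-5.2821)
p' = p + 1/4·F = (1.1678,-3.3205)

Fx=0.6710 Fy=-5.2821 x'=1.1678 y'=-3.3205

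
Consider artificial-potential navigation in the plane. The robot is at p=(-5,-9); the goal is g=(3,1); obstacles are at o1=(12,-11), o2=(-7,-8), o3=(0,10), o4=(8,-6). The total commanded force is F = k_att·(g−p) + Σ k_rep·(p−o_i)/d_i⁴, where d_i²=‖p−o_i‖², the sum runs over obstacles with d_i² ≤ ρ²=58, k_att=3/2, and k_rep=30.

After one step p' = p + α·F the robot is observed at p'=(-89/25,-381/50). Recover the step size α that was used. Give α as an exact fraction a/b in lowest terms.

α = 1/10

F_att = 3/2·(g−p) = 3/2·(8,10) = (12.0000,15.0000)
o1: d²=293 > ρ²=58 → inactive
o2: d²=5 ≤ ρ²=58; F_rep = 30·(2,-1)/5² = (2.4000,-1.2000)
o3: d²=386 > ρ²=58 → inactive
o4: d²=178 > ρ²=58 → inactive
F = F_att + ΣF_rep = (14.4000,13.8000)
Δp = p'−p = (1.4400,1.3800); α = Δx/Fx = (36/25) / (72/5) = 1/10
check: Δy/Fy = (69/50) / (69/5) = 1/10 ✓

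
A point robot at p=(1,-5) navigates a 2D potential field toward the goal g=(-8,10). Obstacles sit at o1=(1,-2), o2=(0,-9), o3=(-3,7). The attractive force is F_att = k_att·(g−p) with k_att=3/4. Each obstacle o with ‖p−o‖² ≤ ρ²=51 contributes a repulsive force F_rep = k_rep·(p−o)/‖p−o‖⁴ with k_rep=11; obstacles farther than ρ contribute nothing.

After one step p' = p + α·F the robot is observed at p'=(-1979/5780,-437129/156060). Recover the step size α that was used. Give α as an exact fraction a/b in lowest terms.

α = 1/5

F_att = 3/4·(g−p) = 3/4·(-9,15) = (-6.7500,11.2500)
o1: d²=9 ≤ ρ²=51; F_rep = 11·(0,-3)/9² = (0.0000,-0.4074)
o2: d²=17 ≤ ρ²=51; F_rep = 11·(1,4)/17² = (0.0381,0.1522)
o3: d²=160 > ρ²=51 → inactive
F = F_att + ΣF_rep = (-6.7119,10.9948)
Δp = p'−p = (-1.3424,2.1990); α = Δx/Fx = (-7759/5780) / (-7759/1156) = 1/5
check: Δy/Fy = (343171/156060) / (343171/31212) = 1/5 ✓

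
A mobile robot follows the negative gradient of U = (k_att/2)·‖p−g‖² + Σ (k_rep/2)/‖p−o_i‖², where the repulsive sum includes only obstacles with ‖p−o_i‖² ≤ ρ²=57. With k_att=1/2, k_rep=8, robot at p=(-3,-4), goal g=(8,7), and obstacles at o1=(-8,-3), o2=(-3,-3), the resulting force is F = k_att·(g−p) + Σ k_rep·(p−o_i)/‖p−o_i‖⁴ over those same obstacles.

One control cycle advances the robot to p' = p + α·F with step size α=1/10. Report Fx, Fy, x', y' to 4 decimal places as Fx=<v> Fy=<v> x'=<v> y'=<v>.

F_att = 1/2·(g−p) = 1/2·(11,11) = (5.5000,5.5000)
o1: d²=26 ≤ ρ²=57; F_rep = 8·(5,-1)/26² = (0.0592,-0.0118)
o2: d²=1 ≤ ρ²=57; F_rep = 8·(0,-1)/1² = (0.0000,-8.0000)
F = F_att + ΣF_rep = (5.5592,-2.5118)
p' = p + 1/10·F = (-2.4441,-4.2512)

Fx=5.5592 Fy=-2.5118 x'=-2.4441 y'=-4.2512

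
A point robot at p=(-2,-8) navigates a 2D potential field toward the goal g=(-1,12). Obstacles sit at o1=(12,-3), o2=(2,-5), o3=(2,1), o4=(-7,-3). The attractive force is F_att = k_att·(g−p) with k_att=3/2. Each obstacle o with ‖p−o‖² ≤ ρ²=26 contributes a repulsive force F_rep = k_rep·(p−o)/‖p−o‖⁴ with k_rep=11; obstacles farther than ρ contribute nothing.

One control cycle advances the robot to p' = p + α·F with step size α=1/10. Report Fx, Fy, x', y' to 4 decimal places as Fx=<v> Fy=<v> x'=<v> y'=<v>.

Fx=1.4296 Fy=29.9472 x'=-1.8570 y'=-5.0053

F_att = 3/2·(g−p) = 3/2·(1,20) = (1.5000,30.0000)
o1: d²=221 > ρ²=26 → inactive
o2: d²=25 ≤ ρ²=26; F_rep = 11·(-4,-3)/25² = (-0.0704,-0.0528)
o3: d²=97 > ρ²=26 → inactive
o4: d²=50 > ρ²=26 → inactive
F = F_att + ΣF_rep = (1.4296,29.9472)
p' = p + 1/10·F = (-1.8570,-5.0053)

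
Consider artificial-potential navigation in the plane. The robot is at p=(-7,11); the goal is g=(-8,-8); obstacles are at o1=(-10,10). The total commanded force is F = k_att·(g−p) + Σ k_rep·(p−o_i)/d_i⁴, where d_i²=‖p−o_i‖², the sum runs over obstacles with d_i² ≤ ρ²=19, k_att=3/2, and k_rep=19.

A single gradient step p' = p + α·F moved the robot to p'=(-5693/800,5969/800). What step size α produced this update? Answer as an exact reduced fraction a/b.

α = 1/8

F_att = 3/2·(g−p) = 3/2·(-1,-19) = (-1.5000,-28.5000)
o1: d²=10 ≤ ρ²=19; F_rep = 19·(3,1)/10² = (0.5700,0.1900)
F = F_att + ΣF_rep = (-0.9300,-28.3100)
Δp = p'−p = (-0.1163,-3.5387); α = Δx/Fx = (-93/800) / (-93/100) = 1/8
check: Δy/Fy = (-2831/800) / (-2831/100) = 1/8 ✓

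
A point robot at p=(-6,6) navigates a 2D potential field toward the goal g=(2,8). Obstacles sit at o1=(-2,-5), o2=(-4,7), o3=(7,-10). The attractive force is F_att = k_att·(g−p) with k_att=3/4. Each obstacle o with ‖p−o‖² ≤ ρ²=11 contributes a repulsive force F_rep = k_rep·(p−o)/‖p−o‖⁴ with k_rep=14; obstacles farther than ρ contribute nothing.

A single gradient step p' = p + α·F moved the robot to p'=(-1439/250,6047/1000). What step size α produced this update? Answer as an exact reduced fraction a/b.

F_att = 3/4·(g−p) = 3/4·(8,2) = (6.0000,1.5000)
o1: d²=137 > ρ²=11 → inactive
o2: d²=5 ≤ ρ²=11; F_rep = 14·(-2,-1)/5² = (-1.1200,-0.5600)
o3: d²=425 > ρ²=11 → inactive
F = F_att + ΣF_rep = (4.8800,0.9400)
Δp = p'−p = (0.2440,0.0470); α = Δx/Fx = (61/250) / (122/25) = 1/20
check: Δy/Fy = (47/1000) / (47/50) = 1/20 ✓

α = 1/20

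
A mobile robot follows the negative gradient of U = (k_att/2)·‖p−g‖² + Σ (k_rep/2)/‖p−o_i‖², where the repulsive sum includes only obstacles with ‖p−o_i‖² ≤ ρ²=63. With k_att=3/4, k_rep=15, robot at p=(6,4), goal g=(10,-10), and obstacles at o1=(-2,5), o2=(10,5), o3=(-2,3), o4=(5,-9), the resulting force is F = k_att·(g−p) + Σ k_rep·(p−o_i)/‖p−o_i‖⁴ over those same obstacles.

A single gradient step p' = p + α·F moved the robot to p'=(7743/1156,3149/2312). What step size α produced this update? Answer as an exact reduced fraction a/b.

F_att = 3/4·(g−p) = 3/4·(4,-14) = (3.0000,-10.5000)
o1: d²=65 > ρ²=63 → inactive
o2: d²=17 ≤ ρ²=63; F_rep = 15·(-4,-1)/17² = (-0.2076,-0.0519)
o3: d²=65 > ρ²=63 → inactive
o4: d²=170 > ρ²=63 → inactive
F = F_att + ΣF_rep = (2.7924,-10.5519)
Δp = p'−p = (0.6981,-2.6380); α = Δx/Fx = (807/1156) / (807/289) = 1/4
check: Δy/Fy = (-6099/2312) / (-6099/578) = 1/4 ✓

α = 1/4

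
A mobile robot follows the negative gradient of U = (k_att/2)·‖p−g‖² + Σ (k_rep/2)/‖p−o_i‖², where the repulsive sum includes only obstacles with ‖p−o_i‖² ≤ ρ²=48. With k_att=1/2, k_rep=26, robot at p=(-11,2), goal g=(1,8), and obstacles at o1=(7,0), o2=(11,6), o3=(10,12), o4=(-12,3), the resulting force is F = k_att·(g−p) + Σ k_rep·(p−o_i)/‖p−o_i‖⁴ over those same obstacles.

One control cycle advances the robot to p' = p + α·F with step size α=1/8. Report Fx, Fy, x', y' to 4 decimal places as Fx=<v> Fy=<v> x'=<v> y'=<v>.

Fx=12.5000 Fy=-3.5000 x'=-9.4375 y'=1.5625

F_att = 1/2·(g−p) = 1/2·(12,6) = (6.0000,3.0000)
o1: d²=328 > ρ²=48 → inactive
o2: d²=500 > ρ²=48 → inactive
o3: d²=541 > ρ²=48 → inactive
o4: d²=2 ≤ ρ²=48; F_rep = 26·(1,-1)/2² = (6.5000,-6.5000)
F = F_att + ΣF_rep = (12.5000,-3.5000)
p' = p + 1/8·F = (-9.4375,1.5625)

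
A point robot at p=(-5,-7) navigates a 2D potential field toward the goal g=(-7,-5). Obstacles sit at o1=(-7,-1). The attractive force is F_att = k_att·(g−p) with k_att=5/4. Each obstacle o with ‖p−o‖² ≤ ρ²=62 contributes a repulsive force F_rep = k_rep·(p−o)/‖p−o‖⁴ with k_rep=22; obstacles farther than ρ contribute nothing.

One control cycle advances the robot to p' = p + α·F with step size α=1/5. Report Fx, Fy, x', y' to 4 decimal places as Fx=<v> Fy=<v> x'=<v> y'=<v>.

F_att = 5/4·(g−p) = 5/4·(-2,2) = (-2.5000,2.5000)
o1: d²=40 ≤ ρ²=62; F_rep = 22·(2,-6)/40² = (0.0275,-0.0825)
F = F_att + ΣF_rep = (-2.4725,2.4175)
p' = p + 1/5·F = (-5.4945,-6.5165)

Fx=-2.4725 Fy=2.4175 x'=-5.4945 y'=-6.5165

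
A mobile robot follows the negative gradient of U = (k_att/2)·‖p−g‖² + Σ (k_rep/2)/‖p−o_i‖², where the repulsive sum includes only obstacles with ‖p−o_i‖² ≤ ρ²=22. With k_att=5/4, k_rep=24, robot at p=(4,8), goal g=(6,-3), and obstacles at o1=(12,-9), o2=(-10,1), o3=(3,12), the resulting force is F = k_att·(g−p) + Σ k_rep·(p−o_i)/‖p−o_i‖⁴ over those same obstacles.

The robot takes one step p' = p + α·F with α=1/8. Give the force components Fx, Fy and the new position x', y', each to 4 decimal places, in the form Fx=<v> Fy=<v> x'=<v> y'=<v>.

F_att = 5/4·(g−p) = 5/4·(2,-11) = (2.5000,-13.7500)
o1: d²=353 > ρ²=22 → inactive
o2: d²=245 > ρ²=22 → inactive
o3: d²=17 ≤ ρ²=22; F_rep = 24·(1,-4)/17² = (0.0830,-0.3322)
F = F_att + ΣF_rep = (2.5830,-14.0822)
p' = p + 1/8·F = (4.3229,6.2397)

Fx=2.5830 Fy=-14.0822 x'=4.3229 y'=6.2397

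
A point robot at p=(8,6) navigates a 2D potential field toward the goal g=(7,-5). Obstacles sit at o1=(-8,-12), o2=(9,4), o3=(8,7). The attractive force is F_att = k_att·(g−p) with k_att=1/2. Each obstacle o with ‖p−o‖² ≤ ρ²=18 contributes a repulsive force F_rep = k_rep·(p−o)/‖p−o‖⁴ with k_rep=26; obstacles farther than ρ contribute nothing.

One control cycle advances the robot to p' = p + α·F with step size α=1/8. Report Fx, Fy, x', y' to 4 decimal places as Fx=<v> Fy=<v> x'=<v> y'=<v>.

F_att = 1/2·(g−p) = 1/2·(-1,-11) = (-0.5000,-5.5000)
o1: d²=580 > ρ²=18 → inactive
o2: d²=5 ≤ ρ²=18; F_rep = 26·(-1,2)/5² = (-1.0400,2.0800)
o3: d²=1 ≤ ρ²=18; F_rep = 26·(0,-1)/1² = (0.0000,-26.0000)
F = F_att + ΣF_rep = (-1.5400,-29.4200)
p' = p + 1/8·F = (7.8075,2.3225)

Fx=-1.5400 Fy=-29.4200 x'=7.8075 y'=2.3225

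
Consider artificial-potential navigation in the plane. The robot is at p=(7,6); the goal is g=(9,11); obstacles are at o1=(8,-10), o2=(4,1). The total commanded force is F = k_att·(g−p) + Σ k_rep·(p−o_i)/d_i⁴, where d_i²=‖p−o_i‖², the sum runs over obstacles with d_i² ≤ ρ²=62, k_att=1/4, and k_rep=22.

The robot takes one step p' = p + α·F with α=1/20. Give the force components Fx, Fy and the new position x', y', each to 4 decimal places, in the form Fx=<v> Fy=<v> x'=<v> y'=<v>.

F_att = 1/4·(g−p) = 1/4·(2,5) = (0.5000,1.2500)
o1: d²=257 > ρ²=62 → inactive
o2: d²=34 ≤ ρ²=62; F_rep = 22·(3,5)/34² = (0.0571,0.0952)
F = F_att + ΣF_rep = (0.5571,1.3452)
p' = p + 1/20·F = (7.0279,6.0673)

Fx=0.5571 Fy=1.3452 x'=7.0279 y'=6.0673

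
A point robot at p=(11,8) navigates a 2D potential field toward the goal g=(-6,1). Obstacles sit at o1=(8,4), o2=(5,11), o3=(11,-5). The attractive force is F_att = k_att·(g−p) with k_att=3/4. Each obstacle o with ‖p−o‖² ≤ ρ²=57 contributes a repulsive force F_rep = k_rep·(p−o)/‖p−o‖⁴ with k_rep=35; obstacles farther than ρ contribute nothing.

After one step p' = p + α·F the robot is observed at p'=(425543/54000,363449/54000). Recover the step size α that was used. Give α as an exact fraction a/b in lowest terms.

α = 1/4

F_att = 3/4·(g−p) = 3/4·(-17,-7) = (-12.7500,-5.2500)
o1: d²=25 ≤ ρ²=57; F_rep = 35·(3,4)/25² = (0.1680,0.2240)
o2: d²=45 ≤ ρ²=57; F_rep = 35·(6,-3)/45² = (0.1037,-0.0519)
o3: d²=169 > ρ²=57 → inactive
F = F_att + ΣF_rep = (-12.4783,-5.0779)
Δp = p'−p = (-3.1196,-1.2695); α = Δx/Fx = (-168457/54000) / (-168457/13500) = 1/4
check: Δy/Fy = (-68551/54000) / (-68551/13500) = 1/4 ✓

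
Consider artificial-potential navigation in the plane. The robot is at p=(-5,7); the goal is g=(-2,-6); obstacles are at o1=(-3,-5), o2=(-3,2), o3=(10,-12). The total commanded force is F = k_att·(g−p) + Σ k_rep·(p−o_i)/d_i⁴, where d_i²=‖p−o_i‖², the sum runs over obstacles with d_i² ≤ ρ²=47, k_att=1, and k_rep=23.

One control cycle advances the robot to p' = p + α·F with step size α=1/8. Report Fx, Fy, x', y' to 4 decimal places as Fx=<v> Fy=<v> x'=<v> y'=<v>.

Fx=2.9453 Fy=-12.8633 x'=-4.6318 y'=5.3921

F_att = 1·(g−p) = 1·(3,-13) = (3.0000,-13.0000)
o1: d²=148 > ρ²=47 → inactive
o2: d²=29 ≤ ρ²=47; F_rep = 23·(-2,5)/29² = (-0.0547,0.1367)
o3: d²=586 > ρ²=47 → inactive
F = F_att + ΣF_rep = (2.9453,-12.8633)
p' = p + 1/8·F = (-4.6318,5.3921)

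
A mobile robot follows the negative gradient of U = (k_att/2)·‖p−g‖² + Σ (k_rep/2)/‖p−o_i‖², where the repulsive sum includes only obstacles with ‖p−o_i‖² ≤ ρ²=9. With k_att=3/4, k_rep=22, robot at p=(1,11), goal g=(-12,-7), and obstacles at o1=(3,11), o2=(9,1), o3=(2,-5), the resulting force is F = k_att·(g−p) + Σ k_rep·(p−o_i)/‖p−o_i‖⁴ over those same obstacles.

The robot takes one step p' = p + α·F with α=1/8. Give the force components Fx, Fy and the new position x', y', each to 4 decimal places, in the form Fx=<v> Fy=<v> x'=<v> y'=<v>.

F_att = 3/4·(g−p) = 3/4·(-13,-18) = (-9.7500,-13.5000)
o1: d²=4 ≤ ρ²=9; F_rep = 22·(-2,0)/4² = (-2.7500,0.0000)
o2: d²=164 > ρ²=9 → inactive
o3: d²=257 > ρ²=9 → inactive
F = F_att + ΣF_rep = (-12.5000,-13.5000)
p' = p + 1/8·F = (-0.5625,9.3125)

Fx=-12.5000 Fy=-13.5000 x'=-0.5625 y'=9.3125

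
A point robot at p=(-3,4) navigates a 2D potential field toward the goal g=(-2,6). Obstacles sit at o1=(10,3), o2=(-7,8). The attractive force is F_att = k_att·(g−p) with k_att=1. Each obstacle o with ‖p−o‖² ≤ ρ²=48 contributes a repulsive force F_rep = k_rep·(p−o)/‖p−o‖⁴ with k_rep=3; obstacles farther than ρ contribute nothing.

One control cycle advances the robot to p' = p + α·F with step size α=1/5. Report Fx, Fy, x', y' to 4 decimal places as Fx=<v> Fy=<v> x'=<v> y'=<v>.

Fx=1.0117 Fy=1.9883 x'=-2.7977 y'=4.3977

F_att = 1·(g−p) = 1·(1,2) = (1.0000,2.0000)
o1: d²=170 > ρ²=48 → inactive
o2: d²=32 ≤ ρ²=48; F_rep = 3·(4,-4)/32² = (0.0117,-0.0117)
F = F_att + ΣF_rep = (1.0117,1.9883)
p' = p + 1/5·F = (-2.7977,4.3977)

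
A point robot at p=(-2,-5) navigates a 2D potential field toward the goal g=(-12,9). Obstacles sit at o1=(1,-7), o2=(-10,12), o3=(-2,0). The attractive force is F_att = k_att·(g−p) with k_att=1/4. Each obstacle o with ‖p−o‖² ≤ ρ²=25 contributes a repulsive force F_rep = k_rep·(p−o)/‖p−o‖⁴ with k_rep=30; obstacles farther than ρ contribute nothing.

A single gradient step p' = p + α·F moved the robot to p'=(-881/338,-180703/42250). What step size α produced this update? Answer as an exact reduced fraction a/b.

α = 1/5

F_att = 1/4·(g−p) = 1/4·(-10,14) = (-2.5000,3.5000)
o1: d²=13 ≤ ρ²=25; F_rep = 30·(-3,2)/13² = (-0.5325,0.3550)
o2: d²=353 > ρ²=25 → inactive
o3: d²=25 ≤ ρ²=25; F_rep = 30·(0,-5)/25² = (0.0000,-0.2400)
F = F_att + ΣF_rep = (-3.0325,3.6150)
Δp = p'−p = (-0.6065,0.7230); α = Δx/Fx = (-205/338) / (-1025/338) = 1/5
check: Δy/Fy = (30547/42250) / (30547/8450) = 1/5 ✓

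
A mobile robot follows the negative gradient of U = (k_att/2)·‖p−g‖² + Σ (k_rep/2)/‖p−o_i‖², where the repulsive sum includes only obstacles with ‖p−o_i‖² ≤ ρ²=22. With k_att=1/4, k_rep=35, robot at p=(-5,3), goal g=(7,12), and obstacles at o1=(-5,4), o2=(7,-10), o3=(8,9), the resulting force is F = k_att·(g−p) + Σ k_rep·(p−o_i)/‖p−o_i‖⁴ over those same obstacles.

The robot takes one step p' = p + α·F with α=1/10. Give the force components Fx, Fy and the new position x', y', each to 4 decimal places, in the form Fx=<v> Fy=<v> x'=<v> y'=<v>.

F_att = 1/4·(g−p) = 1/4·(12,9) = (3.0000,2.2500)
o1: d²=1 ≤ ρ²=22; F_rep = 35·(0,-1)/1² = (0.0000,-35.0000)
o2: d²=313 > ρ²=22 → inactive
o3: d²=205 > ρ²=22 → inactive
F = F_att + ΣF_rep = (3.0000,-32.7500)
p' = p + 1/10·F = (-4.7000,-0.2750)

Fx=3.0000 Fy=-32.7500 x'=-4.7000 y'=-0.2750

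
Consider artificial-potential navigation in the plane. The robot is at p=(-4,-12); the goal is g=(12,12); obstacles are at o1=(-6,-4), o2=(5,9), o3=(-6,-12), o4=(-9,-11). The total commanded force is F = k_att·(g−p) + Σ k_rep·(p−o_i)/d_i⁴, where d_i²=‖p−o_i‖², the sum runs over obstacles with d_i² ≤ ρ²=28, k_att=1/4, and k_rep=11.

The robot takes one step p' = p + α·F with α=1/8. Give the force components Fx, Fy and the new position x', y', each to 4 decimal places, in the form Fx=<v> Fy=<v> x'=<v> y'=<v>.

F_att = 1/4·(g−p) = 1/4·(16,24) = (4.0000,6.0000)
o1: d²=68 > ρ²=28 → inactive
o2: d²=522 > ρ²=28 → inactive
o3: d²=4 ≤ ρ²=28; F_rep = 11·(2,0)/4² = (1.3750,0.0000)
o4: d²=26 ≤ ρ²=28; F_rep = 11·(5,-1)/26² = (0.0814,-0.0163)
F = F_att + ΣF_rep = (5.4564,5.9837)
p' = p + 1/8·F = (-3.3180,-11.2520)

Fx=5.4564 Fy=5.9837 x'=-3.3180 y'=-11.2520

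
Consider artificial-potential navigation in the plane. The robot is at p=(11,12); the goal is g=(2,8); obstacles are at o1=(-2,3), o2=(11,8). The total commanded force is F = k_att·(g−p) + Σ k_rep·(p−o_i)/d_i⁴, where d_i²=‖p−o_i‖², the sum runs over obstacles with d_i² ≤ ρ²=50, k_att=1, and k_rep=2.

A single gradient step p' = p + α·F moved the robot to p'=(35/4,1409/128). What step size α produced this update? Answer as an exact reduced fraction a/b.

α = 1/4

F_att = 1·(g−p) = 1·(-9,-4) = (-9.0000,-4.0000)
o1: d²=250 > ρ²=50 → inactive
o2: d²=16 ≤ ρ²=50; F_rep = 2·(0,4)/16² = (0.0000,0.0312)
F = F_att + ΣF_rep = (-9.0000,-3.9688)
Δp = p'−p = (-2.2500,-0.9922); α = Δx/Fx = (-9/4) / (-9) = 1/4
check: Δy/Fy = (-127/128) / (-127/32) = 1/4 ✓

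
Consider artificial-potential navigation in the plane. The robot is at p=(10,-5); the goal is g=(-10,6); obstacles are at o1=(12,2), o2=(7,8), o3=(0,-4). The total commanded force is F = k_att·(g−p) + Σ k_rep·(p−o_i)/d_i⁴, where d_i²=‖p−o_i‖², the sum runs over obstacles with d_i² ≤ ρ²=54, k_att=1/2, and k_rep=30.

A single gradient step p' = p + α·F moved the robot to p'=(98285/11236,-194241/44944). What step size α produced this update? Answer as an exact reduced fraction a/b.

F_att = 1/2·(g−p) = 1/2·(-20,11) = (-10.0000,5.5000)
o1: d²=53 ≤ ρ²=54; F_rep = 30·(-2,-7)/53² = (-0.0214,-0.0748)
o2: d²=178 > ρ²=54 → inactive
o3: d²=101 > ρ²=54 → inactive
F = F_att + ΣF_rep = (-10.0214,5.4252)
Δp = p'−p = (-1.2527,0.6782); α = Δx/Fx = (-14075/11236) / (-28150/2809) = 1/8
check: Δy/Fy = (30479/44944) / (30479/5618) = 1/8 ✓

α = 1/8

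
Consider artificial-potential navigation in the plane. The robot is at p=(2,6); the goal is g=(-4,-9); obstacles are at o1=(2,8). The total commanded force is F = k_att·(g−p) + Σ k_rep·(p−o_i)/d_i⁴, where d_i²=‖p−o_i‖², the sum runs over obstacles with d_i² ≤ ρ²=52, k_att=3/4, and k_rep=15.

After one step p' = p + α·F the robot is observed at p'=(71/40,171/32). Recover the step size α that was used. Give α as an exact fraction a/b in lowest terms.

α = 1/20

F_att = 3/4·(g−p) = 3/4·(-6,-15) = (-4.5000,-11.2500)
o1: d²=4 ≤ ρ²=52; F_rep = 15·(0,-2)/4² = (0.0000,-1.8750)
F = F_att + ΣF_rep = (-4.5000,-13.1250)
Δp = p'−p = (-0.2250,-0.6562); α = Δx/Fx = (-9/40) / (-9/2) = 1/20
check: Δy/Fy = (-21/32) / (-105/8) = 1/20 ✓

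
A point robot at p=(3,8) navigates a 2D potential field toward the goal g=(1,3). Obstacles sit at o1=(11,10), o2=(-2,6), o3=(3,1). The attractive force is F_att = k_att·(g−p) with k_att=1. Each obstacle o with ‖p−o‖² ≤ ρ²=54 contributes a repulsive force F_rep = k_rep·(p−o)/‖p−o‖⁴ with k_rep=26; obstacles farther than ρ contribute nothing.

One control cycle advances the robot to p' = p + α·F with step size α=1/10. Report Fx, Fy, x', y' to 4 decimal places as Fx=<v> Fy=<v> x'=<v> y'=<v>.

F_att = 1·(g−p) = 1·(-2,-5) = (-2.0000,-5.0000)
o1: d²=68 > ρ²=54 → inactive
o2: d²=29 ≤ ρ²=54; F_rep = 26·(5,2)/29² = (0.1546,0.0618)
o3: d²=49 ≤ ρ²=54; F_rep = 26·(0,7)/49² = (0.0000,0.0758)
F = F_att + ΣF_rep = (-1.8454,-4.8624)
p' = p + 1/10·F = (2.8155,7.5138)

Fx=-1.8454 Fy=-4.8624 x'=2.8155 y'=7.5138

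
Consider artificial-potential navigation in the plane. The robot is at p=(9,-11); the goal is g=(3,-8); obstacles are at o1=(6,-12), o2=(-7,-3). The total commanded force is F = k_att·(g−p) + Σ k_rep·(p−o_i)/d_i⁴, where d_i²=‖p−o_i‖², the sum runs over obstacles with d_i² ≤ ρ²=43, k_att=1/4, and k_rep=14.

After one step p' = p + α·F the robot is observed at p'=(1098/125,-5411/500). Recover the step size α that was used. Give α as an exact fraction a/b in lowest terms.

F_att = 1/4·(g−p) = 1/4·(-6,3) = (-1.5000,0.7500)
o1: d²=10 ≤ ρ²=43; F_rep = 14·(3,1)/10² = (0.4200,0.1400)
o2: d²=320 > ρ²=43 → inactive
F = F_att + ΣF_rep = (-1.0800,0.8900)
Δp = p'−p = (-0.2160,0.1780); α = Δx/Fx = (-27/125) / (-27/25) = 1/5
check: Δy/Fy = (89/500) / (89/100) = 1/5 ✓

α = 1/5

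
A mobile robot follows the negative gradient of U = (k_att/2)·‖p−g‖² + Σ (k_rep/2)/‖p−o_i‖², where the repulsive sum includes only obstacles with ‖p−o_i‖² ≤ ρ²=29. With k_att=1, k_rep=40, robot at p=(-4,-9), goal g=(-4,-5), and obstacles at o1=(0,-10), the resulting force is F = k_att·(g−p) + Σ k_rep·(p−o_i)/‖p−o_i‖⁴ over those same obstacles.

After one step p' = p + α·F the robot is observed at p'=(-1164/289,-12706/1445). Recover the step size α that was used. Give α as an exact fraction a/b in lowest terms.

F_att = 1·(g−p) = 1·(0,4) = (0.0000,4.0000)
o1: d²=17 ≤ ρ²=29; F_rep = 40·(-4,1)/17² = (-0.5536,0.1384)
F = F_att + ΣF_rep = (-0.5536,4.1384)
Δp = p'−p = (-0.0277,0.2069); α = Δx/Fx = (-8/289) / (-160/289) = 1/20
check: Δy/Fy = (299/1445) / (1196/289) = 1/20 ✓

α = 1/20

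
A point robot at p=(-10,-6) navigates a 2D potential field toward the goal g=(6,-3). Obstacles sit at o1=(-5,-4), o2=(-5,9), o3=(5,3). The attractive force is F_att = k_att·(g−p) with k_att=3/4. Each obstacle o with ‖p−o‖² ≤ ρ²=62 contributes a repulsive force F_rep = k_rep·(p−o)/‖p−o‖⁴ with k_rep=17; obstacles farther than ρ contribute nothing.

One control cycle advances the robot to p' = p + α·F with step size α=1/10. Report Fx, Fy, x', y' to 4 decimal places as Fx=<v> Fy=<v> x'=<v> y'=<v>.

F_att = 3/4·(g−p) = 3/4·(16,3) = (12.0000,2.2500)
o1: d²=29 ≤ ρ²=62; F_rep = 17·(-5,-2)/29² = (-0.1011,-0.0404)
o2: d²=250 > ρ²=62 → inactive
o3: d²=306 > ρ²=62 → inactive
F = F_att + ΣF_rep = (11.8989,2.2096)
p' = p + 1/10·F = (-8.8101,-5.7790)

Fx=11.8989 Fy=2.2096 x'=-8.8101 y'=-5.7790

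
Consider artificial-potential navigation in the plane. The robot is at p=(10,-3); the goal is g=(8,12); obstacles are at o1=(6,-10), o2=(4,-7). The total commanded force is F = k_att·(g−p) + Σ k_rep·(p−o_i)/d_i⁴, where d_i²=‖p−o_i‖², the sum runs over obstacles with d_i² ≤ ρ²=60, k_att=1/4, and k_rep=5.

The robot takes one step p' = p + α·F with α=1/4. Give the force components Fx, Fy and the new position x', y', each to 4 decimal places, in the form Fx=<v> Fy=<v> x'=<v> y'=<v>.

F_att = 1/4·(g−p) = 1/4·(-2,15) = (-0.5000,3.7500)
o1: d²=65 > ρ²=60 → inactive
o2: d²=52 ≤ ρ²=60; F_rep = 5·(6,4)/52² = (0.0111,0.0074)
F = F_att + ΣF_rep = (-0.4889,3.7574)
p' = p + 1/4·F = (9.8778,-2.0607)

Fx=-0.4889 Fy=3.7574 x'=9.8778 y'=-2.0607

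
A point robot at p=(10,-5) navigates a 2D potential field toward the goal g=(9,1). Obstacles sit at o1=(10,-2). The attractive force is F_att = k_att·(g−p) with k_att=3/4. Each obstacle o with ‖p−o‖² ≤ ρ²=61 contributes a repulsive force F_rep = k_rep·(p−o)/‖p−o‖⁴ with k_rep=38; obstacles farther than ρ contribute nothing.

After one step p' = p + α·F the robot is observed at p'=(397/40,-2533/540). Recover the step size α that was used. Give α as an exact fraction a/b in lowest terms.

α = 1/10

F_att = 3/4·(g−p) = 3/4·(-1,6) = (-0.7500,4.5000)
o1: d²=9 ≤ ρ²=61; F_rep = 38·(0,-3)/9² = (0.0000,-1.4074)
F = F_att + ΣF_rep = (-0.7500,3.0926)
Δp = p'−p = (-0.0750,0.3093); α = Δx/Fx = (-3/40) / (-3/4) = 1/10
check: Δy/Fy = (167/540) / (167/54) = 1/10 ✓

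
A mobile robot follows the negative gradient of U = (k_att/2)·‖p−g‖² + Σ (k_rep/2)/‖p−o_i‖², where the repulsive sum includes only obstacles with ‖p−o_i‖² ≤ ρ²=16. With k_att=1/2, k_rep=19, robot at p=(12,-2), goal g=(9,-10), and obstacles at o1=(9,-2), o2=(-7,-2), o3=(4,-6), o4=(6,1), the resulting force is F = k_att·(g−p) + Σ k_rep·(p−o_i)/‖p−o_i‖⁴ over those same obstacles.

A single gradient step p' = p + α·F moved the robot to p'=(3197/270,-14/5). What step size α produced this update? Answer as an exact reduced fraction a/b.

α = 1/5

F_att = 1/2·(g−p) = 1/2·(-3,-8) = (-1.5000,-4.0000)
o1: d²=9 ≤ ρ²=16; F_rep = 19·(3,0)/9² = (0.7037,0.0000)
o2: d²=361 > ρ²=16 → inactive
o3: d²=80 > ρ²=16 → inactive
o4: d²=45 > ρ²=16 → inactive
F = F_att + ΣF_rep = (-0.7963,-4.0000)
Δp = p'−p = (-0.1593,-0.8000); α = Δx/Fx = (-43/270) / (-43/54) = 1/5
check: Δy/Fy = (-4/5) / (-4) = 1/5 ✓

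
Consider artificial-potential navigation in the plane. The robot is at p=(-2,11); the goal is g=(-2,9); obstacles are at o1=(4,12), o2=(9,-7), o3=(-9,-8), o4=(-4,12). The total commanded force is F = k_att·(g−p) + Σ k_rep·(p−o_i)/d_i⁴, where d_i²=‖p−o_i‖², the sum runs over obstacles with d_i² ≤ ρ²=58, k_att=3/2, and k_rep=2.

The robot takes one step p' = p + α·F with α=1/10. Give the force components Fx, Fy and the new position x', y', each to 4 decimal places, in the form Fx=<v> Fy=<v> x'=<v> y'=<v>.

Fx=0.1512 Fy=-3.0815 x'=-1.9849 y'=10.6919

F_att = 3/2·(g−p) = 3/2·(0,-2) = (0.0000,-3.0000)
o1: d²=37 ≤ ρ²=58; F_rep = 2·(-6,-1)/37² = (-0.0088,-0.0015)
o2: d²=445 > ρ²=58 → inactive
o3: d²=410 > ρ²=58 → inactive
o4: d²=5 ≤ ρ²=58; F_rep = 2·(2,-1)/5² = (0.1600,-0.0800)
F = F_att + ΣF_rep = (0.1512,-3.0815)
p' = p + 1/10·F = (-1.9849,10.6919)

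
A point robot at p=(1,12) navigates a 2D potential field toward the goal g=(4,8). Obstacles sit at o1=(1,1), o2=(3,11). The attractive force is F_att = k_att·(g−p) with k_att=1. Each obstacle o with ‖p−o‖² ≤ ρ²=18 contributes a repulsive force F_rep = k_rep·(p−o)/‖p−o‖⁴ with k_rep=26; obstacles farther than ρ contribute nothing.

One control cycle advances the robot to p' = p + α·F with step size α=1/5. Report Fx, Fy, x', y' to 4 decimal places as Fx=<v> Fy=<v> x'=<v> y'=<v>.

Fx=0.9200 Fy=-2.9600 x'=1.1840 y'=11.4080

F_att = 1·(g−p) = 1·(3,-4) = (3.0000,-4.0000)
o1: d²=121 > ρ²=18 → inactive
o2: d²=5 ≤ ρ²=18; F_rep = 26·(-2,1)/5² = (-2.0800,1.0400)
F = F_att + ΣF_rep = (0.9200,-2.9600)
p' = p + 1/5·F = (1.1840,11.4080)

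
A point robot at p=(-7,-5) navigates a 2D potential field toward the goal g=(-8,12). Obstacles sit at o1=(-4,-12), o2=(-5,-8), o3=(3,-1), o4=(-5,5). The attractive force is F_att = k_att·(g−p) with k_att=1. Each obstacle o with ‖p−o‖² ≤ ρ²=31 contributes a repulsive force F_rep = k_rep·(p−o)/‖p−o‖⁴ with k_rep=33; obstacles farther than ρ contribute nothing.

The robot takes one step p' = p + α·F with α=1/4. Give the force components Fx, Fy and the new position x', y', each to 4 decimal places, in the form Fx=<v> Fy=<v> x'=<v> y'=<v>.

F_att = 1·(g−p) = 1·(-1,17) = (-1.0000,17.0000)
o1: d²=58 > ρ²=31 → inactive
o2: d²=13 ≤ ρ²=31; F_rep = 33·(-2,3)/13² = (-0.3905,0.5858)
o3: d²=116 > ρ²=31 → inactive
o4: d²=104 > ρ²=31 → inactive
F = F_att + ΣF_rep = (-1.3905,17.5858)
p' = p + 1/4·F = (-7.3476,-0.6036)

Fx=-1.3905 Fy=17.5858 x'=-7.3476 y'=-0.6036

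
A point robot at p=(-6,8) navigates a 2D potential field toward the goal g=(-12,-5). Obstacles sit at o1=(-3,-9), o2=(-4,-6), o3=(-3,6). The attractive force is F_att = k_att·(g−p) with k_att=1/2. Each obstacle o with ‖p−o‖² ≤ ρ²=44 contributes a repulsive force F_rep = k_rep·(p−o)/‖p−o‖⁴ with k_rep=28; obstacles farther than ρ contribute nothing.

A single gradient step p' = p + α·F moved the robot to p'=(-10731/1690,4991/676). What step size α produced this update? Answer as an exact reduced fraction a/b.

α = 1/10

F_att = 1/2·(g−p) = 1/2·(-6,-13) = (-3.0000,-6.5000)
o1: d²=298 > ρ²=44 → inactive
o2: d²=200 > ρ²=44 → inactive
o3: d²=13 ≤ ρ²=44; F_rep = 28·(-3,2)/13² = (-0.4970,0.3314)
F = F_att + ΣF_rep = (-3.4970,-6.1686)
Δp = p'−p = (-0.3497,-0.6169); α = Δx/Fx = (-591/1690) / (-591/169) = 1/10
check: Δy/Fy = (-417/676) / (-2085/338) = 1/10 ✓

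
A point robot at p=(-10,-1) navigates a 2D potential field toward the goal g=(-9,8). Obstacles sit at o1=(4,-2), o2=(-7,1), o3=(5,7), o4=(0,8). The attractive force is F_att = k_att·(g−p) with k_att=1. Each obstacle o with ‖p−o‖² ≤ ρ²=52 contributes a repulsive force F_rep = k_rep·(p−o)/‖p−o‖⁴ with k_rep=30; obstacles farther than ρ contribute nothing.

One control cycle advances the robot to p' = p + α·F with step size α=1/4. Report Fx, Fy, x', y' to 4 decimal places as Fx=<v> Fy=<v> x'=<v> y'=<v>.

Fx=0.4675 Fy=8.6450 x'=-9.8831 y'=1.1612

F_att = 1·(g−p) = 1·(1,9) = (1.0000,9.0000)
o1: d²=197 > ρ²=52 → inactive
o2: d²=13 ≤ ρ²=52; F_rep = 30·(-3,-2)/13² = (-0.5325,-0.3550)
o3: d²=289 > ρ²=52 → inactive
o4: d²=181 > ρ²=52 → inactive
F = F_att + ΣF_rep = (0.4675,8.6450)
p' = p + 1/4·F = (-9.8831,1.1612)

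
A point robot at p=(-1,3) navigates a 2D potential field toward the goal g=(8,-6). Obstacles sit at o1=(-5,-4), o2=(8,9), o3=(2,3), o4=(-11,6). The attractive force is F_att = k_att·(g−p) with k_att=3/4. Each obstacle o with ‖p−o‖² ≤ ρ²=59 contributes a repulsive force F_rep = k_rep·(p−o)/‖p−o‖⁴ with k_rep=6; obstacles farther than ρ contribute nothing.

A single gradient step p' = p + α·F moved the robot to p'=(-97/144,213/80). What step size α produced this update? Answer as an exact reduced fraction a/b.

F_att = 3/4·(g−p) = 3/4·(9,-9) = (6.7500,-6.7500)
o1: d²=65 > ρ²=59 → inactive
o2: d²=117 > ρ²=59 → inactive
o3: d²=9 ≤ ρ²=59; F_rep = 6·(-3,0)/9² = (-0.2222,0.0000)
o4: d²=109 > ρ²=59 → inactive
F = F_att + ΣF_rep = (6.5278,-6.7500)
Δp = p'−p = (0.3264,-0.3375); α = Δx/Fx = (47/144) / (235/36) = 1/20
check: Δy/Fy = (-27/80) / (-27/4) = 1/20 ✓

α = 1/20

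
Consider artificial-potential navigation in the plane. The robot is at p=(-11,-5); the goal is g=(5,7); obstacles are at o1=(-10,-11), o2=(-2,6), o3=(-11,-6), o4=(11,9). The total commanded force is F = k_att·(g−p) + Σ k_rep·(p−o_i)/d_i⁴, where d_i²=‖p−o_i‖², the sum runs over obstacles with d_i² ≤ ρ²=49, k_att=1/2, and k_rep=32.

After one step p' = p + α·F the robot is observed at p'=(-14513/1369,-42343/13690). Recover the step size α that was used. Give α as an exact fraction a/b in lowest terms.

α = 1/20

F_att = 1/2·(g−p) = 1/2·(16,12) = (8.0000,6.0000)
o1: d²=37 ≤ ρ²=49; F_rep = 32·(-1,6)/37² = (-0.0234,0.1402)
o2: d²=202 > ρ²=49 → inactive
o3: d²=1 ≤ ρ²=49; F_rep = 32·(0,1)/1² = (0.0000,32.0000)
o4: d²=680 > ρ²=49 → inactive
F = F_att + ΣF_rep = (7.9766,38.1402)
Δp = p'−p = (0.3988,1.9070); α = Δx/Fx = (546/1369) / (10920/1369) = 1/20
check: Δy/Fy = (26107/13690) / (52214/1369) = 1/20 ✓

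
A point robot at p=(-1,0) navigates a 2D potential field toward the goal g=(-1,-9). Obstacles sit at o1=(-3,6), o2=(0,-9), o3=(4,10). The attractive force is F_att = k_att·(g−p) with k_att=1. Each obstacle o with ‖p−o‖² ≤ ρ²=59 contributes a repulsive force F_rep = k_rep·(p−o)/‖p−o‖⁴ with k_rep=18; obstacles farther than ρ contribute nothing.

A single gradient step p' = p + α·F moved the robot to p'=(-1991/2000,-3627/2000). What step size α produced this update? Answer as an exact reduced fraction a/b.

α = 1/5

F_att = 1·(g−p) = 1·(0,-9) = (0.0000,-9.0000)
o1: d²=40 ≤ ρ²=59; F_rep = 18·(2,-6)/40² = (0.0225,-0.0675)
o2: d²=82 > ρ²=59 → inactive
o3: d²=125 > ρ²=59 → inactive
F = F_att + ΣF_rep = (0.0225,-9.0675)
Δp = p'−p = (0.0045,-1.8135); α = Δx/Fx = (9/2000) / (9/400) = 1/5
check: Δy/Fy = (-3627/2000) / (-3627/400) = 1/5 ✓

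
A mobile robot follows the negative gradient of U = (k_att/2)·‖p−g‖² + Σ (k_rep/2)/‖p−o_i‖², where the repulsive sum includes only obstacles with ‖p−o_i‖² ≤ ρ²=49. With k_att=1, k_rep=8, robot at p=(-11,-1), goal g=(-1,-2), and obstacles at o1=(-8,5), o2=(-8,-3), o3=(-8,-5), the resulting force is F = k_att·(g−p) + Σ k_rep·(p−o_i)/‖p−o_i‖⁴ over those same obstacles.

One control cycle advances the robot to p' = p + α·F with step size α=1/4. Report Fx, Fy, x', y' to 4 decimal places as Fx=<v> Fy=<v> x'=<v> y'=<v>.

F_att = 1·(g−p) = 1·(10,-1) = (10.0000,-1.0000)
o1: d²=45 ≤ ρ²=49; F_rep = 8·(-3,-6)/45² = (-0.0119,-0.0237)
o2: d²=13 ≤ ρ²=49; F_rep = 8·(-3,2)/13² = (-0.1420,0.0947)
o3: d²=25 ≤ ρ²=49; F_rep = 8·(-3,4)/25² = (-0.0384,0.0512)
F = F_att + ΣF_rep = (9.8077,-0.8778)
p' = p + 1/4·F = (-8.5481,-1.2195)

Fx=9.8077 Fy=-0.8778 x'=-8.5481 y'=-1.2195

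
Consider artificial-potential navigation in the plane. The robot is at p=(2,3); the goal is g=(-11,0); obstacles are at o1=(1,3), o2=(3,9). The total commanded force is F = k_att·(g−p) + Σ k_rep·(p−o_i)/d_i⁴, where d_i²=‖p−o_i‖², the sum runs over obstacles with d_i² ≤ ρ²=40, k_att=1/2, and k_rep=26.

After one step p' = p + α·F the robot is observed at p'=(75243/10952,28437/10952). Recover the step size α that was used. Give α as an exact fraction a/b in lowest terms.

α = 1/4

F_att = 1/2·(g−p) = 1/2·(-13,-3) = (-6.5000,-1.5000)
o1: d²=1 ≤ ρ²=40; F_rep = 26·(1,0)/1² = (26.0000,0.0000)
o2: d²=37 ≤ ρ²=40; F_rep = 26·(-1,-6)/37² = (-0.0190,-0.1140)
F = F_att + ΣF_rep = (19.4810,-1.6140)
Δp = p'−p = (4.8703,-0.4035); α = Δx/Fx = (53339/10952) / (53339/2738) = 1/4
check: Δy/Fy = (-4419/10952) / (-4419/2738) = 1/4 ✓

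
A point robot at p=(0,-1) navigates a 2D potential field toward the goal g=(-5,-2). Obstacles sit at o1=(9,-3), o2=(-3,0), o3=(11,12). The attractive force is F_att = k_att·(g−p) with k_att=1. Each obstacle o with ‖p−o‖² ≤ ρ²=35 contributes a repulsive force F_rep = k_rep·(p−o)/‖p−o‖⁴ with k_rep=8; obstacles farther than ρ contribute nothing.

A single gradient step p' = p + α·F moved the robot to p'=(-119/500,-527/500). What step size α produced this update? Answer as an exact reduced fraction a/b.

α = 1/20

F_att = 1·(g−p) = 1·(-5,-1) = (-5.0000,-1.0000)
o1: d²=85 > ρ²=35 → inactive
o2: d²=10 ≤ ρ²=35; F_rep = 8·(3,-1)/10² = (0.2400,-0.0800)
o3: d²=290 > ρ²=35 → inactive
F = F_att + ΣF_rep = (-4.7600,-1.0800)
Δp = p'−p = (-0.2380,-0.0540); α = Δx/Fx = (-119/500) / (-119/25) = 1/20
check: Δy/Fy = (-27/500) / (-27/25) = 1/20 ✓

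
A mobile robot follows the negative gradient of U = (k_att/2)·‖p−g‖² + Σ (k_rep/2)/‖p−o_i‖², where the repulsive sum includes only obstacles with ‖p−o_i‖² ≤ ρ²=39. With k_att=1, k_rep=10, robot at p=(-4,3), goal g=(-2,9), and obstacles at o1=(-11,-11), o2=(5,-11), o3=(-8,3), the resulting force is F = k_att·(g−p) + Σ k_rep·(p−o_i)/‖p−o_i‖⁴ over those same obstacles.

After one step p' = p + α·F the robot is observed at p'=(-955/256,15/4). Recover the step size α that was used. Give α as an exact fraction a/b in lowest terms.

α = 1/8

F_att = 1·(g−p) = 1·(2,6) = (2.0000,6.0000)
o1: d²=245 > ρ²=39 → inactive
o2: d²=277 > ρ²=39 → inactive
o3: d²=16 ≤ ρ²=39; F_rep = 10·(4,0)/16² = (0.1562,0.0000)
F = F_att + ΣF_rep = (2.1562,6.0000)
Δp = p'−p = (0.2695,0.7500); α = Δx/Fx = (69/256) / (69/32) = 1/8
check: Δy/Fy = (3/4) / (6) = 1/8 ✓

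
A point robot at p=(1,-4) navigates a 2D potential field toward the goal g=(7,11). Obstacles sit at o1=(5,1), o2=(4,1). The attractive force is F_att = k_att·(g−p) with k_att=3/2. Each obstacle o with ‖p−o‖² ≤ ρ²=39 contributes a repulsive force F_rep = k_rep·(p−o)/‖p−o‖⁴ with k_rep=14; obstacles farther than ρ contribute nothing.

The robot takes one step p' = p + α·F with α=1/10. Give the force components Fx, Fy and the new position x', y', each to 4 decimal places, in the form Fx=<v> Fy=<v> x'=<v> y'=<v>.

F_att = 3/2·(g−p) = 3/2·(6,15) = (9.0000,22.5000)
o1: d²=41 > ρ²=39 → inactive
o2: d²=34 ≤ ρ²=39; F_rep = 14·(-3,-5)/34² = (-0.0363,-0.0606)
F = F_att + ΣF_rep = (8.9637,22.4394)
p' = p + 1/10·F = (1.8964,-1.7561)

Fx=8.9637 Fy=22.4394 x'=1.8964 y'=-1.7561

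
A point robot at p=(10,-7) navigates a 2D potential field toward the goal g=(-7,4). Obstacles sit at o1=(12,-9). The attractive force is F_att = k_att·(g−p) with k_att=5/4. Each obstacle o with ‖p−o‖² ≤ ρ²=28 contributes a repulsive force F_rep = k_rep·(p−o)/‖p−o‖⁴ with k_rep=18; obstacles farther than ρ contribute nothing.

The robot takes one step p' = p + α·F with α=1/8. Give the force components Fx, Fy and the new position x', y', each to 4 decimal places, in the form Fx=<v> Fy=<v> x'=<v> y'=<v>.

F_att = 5/4·(g−p) = 5/4·(-17,11) = (-21.2500,13.7500)
o1: d²=8 ≤ ρ²=28; F_rep = 18·(-2,2)/8² = (-0.5625,0.5625)
F = F_att + ΣF_rep = (-21.8125,14.3125)
p' = p + 1/8·F = (7.2734,-5.2109)

Fx=-21.8125 Fy=14.3125 x'=7.2734 y'=-5.2109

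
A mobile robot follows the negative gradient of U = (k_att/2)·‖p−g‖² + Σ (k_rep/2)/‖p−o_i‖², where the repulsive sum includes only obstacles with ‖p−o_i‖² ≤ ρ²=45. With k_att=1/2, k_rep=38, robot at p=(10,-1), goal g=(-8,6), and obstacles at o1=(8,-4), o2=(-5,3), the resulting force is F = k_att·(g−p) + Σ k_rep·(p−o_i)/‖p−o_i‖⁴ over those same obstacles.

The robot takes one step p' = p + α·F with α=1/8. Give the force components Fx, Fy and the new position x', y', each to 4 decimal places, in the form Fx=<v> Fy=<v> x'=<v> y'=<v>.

Fx=-8.5503 Fy=4.1746 x'=8.9312 y'=-0.4782

F_att = 1/2·(g−p) = 1/2·(-18,7) = (-9.0000,3.5000)
o1: d²=13 ≤ ρ²=45; F_rep = 38·(2,3)/13² = (0.4497,0.6746)
o2: d²=241 > ρ²=45 → inactive
F = F_att + ΣF_rep = (-8.5503,4.1746)
p' = p + 1/8·F = (8.9312,-0.4782)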